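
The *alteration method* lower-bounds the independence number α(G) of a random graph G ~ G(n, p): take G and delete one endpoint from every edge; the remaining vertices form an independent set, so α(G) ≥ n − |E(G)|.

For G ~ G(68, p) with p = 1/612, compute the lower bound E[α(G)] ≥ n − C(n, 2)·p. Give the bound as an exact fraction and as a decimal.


E[|E(G)|] = C(68, 2)·p = 2278 · (1/612) = 67/18.
E[α(G)] ≥ n − E[|E(G)|] = 68 − 67/18 = 1157/18.
Numerically: ≈ 64.277778.
(This is only a lower bound; the true E[α(G)] may be larger.)

E[α(G)] ≥ 1157/18 ≈ 64.277778.


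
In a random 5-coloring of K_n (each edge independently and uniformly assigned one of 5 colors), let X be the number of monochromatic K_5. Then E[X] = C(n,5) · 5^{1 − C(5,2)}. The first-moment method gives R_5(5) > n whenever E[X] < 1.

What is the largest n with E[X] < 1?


We need C(n, 5) · 5^{1 − 10} < 1, i.e. C(n, 5) < 5^{10 − 1} = 1953125.
Check values of n near the boundary:
  n = 43: C(43, 5) = 962598; 962598 < 1953125? YES
  n = 44: C(44, 5) = 1086008; 1086008 < 1953125? YES
  n = 45: C(45, 5) = 1221759; 1221759 < 1953125? YES
  n = 46: C(46, 5) = 1370754; 1370754 < 1953125? YES
  n = 47: C(47, 5) = 1533939; 1533939 < 1953125? YES
  n = 48: C(48, 5) = 1712304; 1712304 < 1953125? YES
  n = 49: C(49, 5) = 1906884; 1906884 < 1953125? YES
  n = 50: C(50, 5) = 2118760; 2118760 < 1953125? NO
  n = 51: C(51, 5) = 2349060; 2349060 < 1953125? NO
The largest n with C(n, 5) < 1953125 is n = 49 (where E[X] = 1906884/1953125 ≈ 0.9763). Hence R_5(5) > 49, i.e. R_5(5) ≥ 50.

Largest n = 49; hence R_5(5) > 49.


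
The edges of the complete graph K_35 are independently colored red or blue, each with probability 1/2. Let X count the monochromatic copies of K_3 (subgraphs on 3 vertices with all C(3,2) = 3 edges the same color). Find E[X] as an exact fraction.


Let X = Σ_S X_S over the C(35, 3) = 6545 subsets S of size 3, where X_S = 1 if the K_3 on S is monochromatic.
For a fixed S, the K_3 on S has C(3, 2) = 3 edges. P[all 3 edges red] = (1/2)^3, and likewise for blue, so P[monochromatic] = 2·(1/2)^3 = 2^{1 − 3} = 1/4.
Summing: E[X] = C(35, 3) · 2^{1 − 3} = 6545 · 1/4 = 6545/4.
Numerically: E[X] ≈ 1636.2500.

E[X] = C(35,3)·2^(1−C(3,2)) = 6545/4 ≈ 1636.2500.


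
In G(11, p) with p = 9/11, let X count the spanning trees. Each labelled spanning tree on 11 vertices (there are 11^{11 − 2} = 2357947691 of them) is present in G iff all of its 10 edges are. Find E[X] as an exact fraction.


K_11 has 11^{11 − 2} = 2357947691 labelled spanning trees.
For each such spanning tree H, let X_H = 1 if all 10 edges of H are present in G. Then P[X_H = 1] = p^{10} = (9/11)^{10} = 3486784401/25937424601.
Summing the indicators: E[X] = Σ_H E[X_H] = 2357947691 · p^{10} = 2357947691 · 3486784401/25937424601 = 3486784401/11.
Numerically: E[X] ≈ 3.17e+08.

E[X] = 2357947691 · (9/11)^{10} = 3486784401/11 ≈ 3.17e+08.


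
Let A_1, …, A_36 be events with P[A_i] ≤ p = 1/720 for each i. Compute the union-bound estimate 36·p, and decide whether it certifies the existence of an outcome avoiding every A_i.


Union bound: P[∪_{i=1}^{36} A_i] ≤ Σ_i P[A_i] ≤ 36·p = 36·(1/720) = 1/20.
Numerically: 1/20 ≈ 0.050000.
Is 1/20 < 1? YES.
Since P[∪ A_i] ≤ 1/20 < 1, the complement has P[∩ A_i^c] ≥ 1 − 1/20 = 19/20 > 0, so some outcome avoids every A_i.

36·p = 1/20 ≈ 0.050000; existence CERTIFIED by the union bound.


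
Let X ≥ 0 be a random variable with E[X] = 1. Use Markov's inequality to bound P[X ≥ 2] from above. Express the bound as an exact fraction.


μ = E[X] = 1, a = 2.
Markov: P[X ≥ 2] ≤ μ/a = (1)/2 = 1/2.
Numerically: ≈ 0.5000.
(Since a = 2 > μ = 1.0000, the bound 1/2 is < 1 and informative.)

P[X ≥ 2] ≤ 1/2 ≈ 0.5000.


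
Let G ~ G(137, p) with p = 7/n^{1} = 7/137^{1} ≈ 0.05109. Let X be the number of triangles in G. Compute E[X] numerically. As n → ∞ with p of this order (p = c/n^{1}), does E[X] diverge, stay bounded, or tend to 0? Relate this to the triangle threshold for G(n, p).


Number of potential triangles: C(137, 3) = 419220.
Each occurs with probability p³ ≈ (0.05109)³ ≈ 1.333928e-04.
By linearity: E[X] = C(137, 3)·p³ ≈ 419220 · 1.333928e-04 ≈ 55.9209.
Here α = 1, so p = 7/n is exactly at the triangle threshold p ~ 1/n. Asymptotically E[X] → c³/6 = 7³/6 = 343/6 ≈ 57.1667, a bounded constant. In this regime the triangle count is asymptotically Poisson(c³/6).

E[X] ≈ 55.9209; in regime p = Θ(1/n^{1}) E[X] stays bounded (at the triangle threshold p ~ 1/n).


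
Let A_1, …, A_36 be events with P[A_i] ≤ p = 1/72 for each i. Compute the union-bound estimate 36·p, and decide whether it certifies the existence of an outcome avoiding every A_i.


Union bound: P[∪_{i=1}^{36} A_i] ≤ Σ_i P[A_i] ≤ 36·p = 36·(1/72) = 1/2.
Numerically: 1/2 ≈ 0.50000.
Is 1/2 < 1? YES.
Since P[∪ A_i] ≤ 1/2 < 1, the complement has P[∩ A_i^c] ≥ 1 − 1/2 = 1/2 > 0, so some outcome avoids every A_i.

36·p = 1/2 ≈ 0.50000; existence CERTIFIED by the union bound.


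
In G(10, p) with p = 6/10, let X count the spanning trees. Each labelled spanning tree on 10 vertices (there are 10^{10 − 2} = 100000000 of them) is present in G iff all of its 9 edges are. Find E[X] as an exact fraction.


K_10 has 10^{10 − 2} = 100000000 labelled spanning trees.
For each such spanning tree H, let X_H = 1 if all 9 edges of H are present in G. Then P[X_H = 1] = p^{9} = (3/5)^{9} = 19683/1953125.
Summing the indicators: E[X] = Σ_H E[X_H] = 100000000 · p^{9} = 100000000 · 19683/1953125 = 5038848/5.
Numerically: E[X] ≈ 1.0078e+06.

E[X] = 100000000 · (3/5)^{9} = 5038848/5 ≈ 1.0078e+06.


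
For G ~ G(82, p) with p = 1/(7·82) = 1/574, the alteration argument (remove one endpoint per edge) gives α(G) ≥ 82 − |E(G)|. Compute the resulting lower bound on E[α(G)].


E[|E(G)|] = C(82, 2)·p = 3321 · (1/574) = 81/14.
E[α(G)] ≥ n − E[|E(G)|] = 82 − 81/14 = 1067/14.
Numerically: ≈ 76.2143.
(This is only a lower bound; the true E[α(G)] may be larger.)

E[α(G)] ≥ 1067/14 ≈ 76.2143.


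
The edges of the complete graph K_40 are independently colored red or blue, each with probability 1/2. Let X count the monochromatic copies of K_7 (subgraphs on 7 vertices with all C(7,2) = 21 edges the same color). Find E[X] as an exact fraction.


Let X = Σ_S X_S over the C(40, 7) = 18643560 subsets S of size 7, where X_S = 1 if the K_7 on S is monochromatic.
For a fixed S, the K_7 on S has C(7, 2) = 21 edges. P[all 21 edges red] = (1/2)^21, and likewise for blue, so P[monochromatic] = 2·(1/2)^21 = 2^{1 − 21} = 1/1048576.
Summing: E[X] = C(40, 7) · 2^{1 − 21} = 18643560 · 1/1048576 = 2330445/131072.
Numerically: E[X] ≈ 17.7799.

E[X] = C(40,7)·2^(1−C(7,2)) = 2330445/131072 ≈ 17.7799.


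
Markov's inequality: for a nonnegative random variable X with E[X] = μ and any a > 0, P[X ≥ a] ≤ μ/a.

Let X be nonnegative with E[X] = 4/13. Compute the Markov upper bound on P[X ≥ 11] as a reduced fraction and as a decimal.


μ = E[X] = 4/13, a = 11.
Markov: P[X ≥ 11] ≤ μ/a = (4/13)/11 = 4/143.
Numerically: ≈ 0.0280.
(Since a = 11 > μ = 0.3077, the bound 4/143 is < 1 and informative.)

P[X ≥ 11] ≤ 4/143 ≈ 0.0280.


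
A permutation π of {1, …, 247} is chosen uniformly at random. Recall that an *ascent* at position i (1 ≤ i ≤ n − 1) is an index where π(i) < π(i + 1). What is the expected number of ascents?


Write X = Σ X_I over i = 1, …, 246, with X_I the indicator of one ascent.
There are 246 indicators.
For each fixed i, the pair (π(i), π(i+1)) is a uniformly random ordered pair of distinct values from {1, …, 247}; by symmetry P[π(i) < π(i+1)] = 1/2.
By linearity: E[X] = 246 · (1/2) = (247 − 1) · (1/2) = 123 ≈ 123.00000.

E[X] = 123 = 123.00000.


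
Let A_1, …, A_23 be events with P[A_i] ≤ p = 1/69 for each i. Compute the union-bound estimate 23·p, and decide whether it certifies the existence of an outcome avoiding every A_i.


Union bound: P[∪_{i=1}^{23} A_i] ≤ Σ_i P[A_i] ≤ 23·p = 23·(1/69) = 1/3.
Numerically: 1/3 ≈ 0.33333.
Is 1/3 < 1? YES.
Since P[∪ A_i] ≤ 1/3 < 1, the complement has P[∩ A_i^c] ≥ 1 − 1/3 = 2/3 > 0, so some outcome avoids every A_i.

23·p = 1/3 ≈ 0.33333; existence CERTIFIED by the union bound.


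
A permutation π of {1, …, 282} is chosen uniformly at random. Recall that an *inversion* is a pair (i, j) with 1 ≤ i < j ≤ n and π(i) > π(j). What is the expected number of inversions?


Write X = Σ X_I over the C(282, 2) = 39621 pairs i < j, with X_I the indicator of one inversion.
There are 39621 indicators.
For each fixed pair i < j, the values π(i) and π(j) are two distinct elements of {1, …, 282} in uniformly random order; by symmetry P[π(i) > π(j)] = 1/2.
By linearity: E[X] = 39621 · (1/2) = C(282, 2) · (1/2) = 39621/2 = 39621/2 ≈ 19810.500.

E[X] = 39621/2 = 19810.500.


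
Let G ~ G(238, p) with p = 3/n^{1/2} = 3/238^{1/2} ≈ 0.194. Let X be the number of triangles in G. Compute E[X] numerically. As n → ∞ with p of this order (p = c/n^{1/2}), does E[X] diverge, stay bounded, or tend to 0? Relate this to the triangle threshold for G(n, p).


Number of potential triangles: C(238, 3) = 2218636.
Each occurs with probability p³ ≈ (0.194)³ ≈ 7.35357e-03.
By linearity: E[X] = C(238, 3)·p³ ≈ 2218636 · 7.35357e-03 ≈ 16314.899.
Since α = 1/2 < 1, p = c/n^{1/2} ≫ 1/n is above the triangle threshold p ~ 1/n. Asymptotically E[X] ~ (c³/6)·n^{3(1−α)} = (3³/6)·n^{1.5} → ∞; triangles are abundant w.h.p.

E[X] ≈ 16314.899; in regime p = Θ(1/n^{1/2}) E[X] diverges (above the triangle threshold p ~ 1/n).


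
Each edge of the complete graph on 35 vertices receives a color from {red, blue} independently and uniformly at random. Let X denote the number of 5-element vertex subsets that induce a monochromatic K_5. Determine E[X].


Let X = Σ_S X_S over the C(35, 5) = 324632 subsets S of size 5, where X_S = 1 if the K_5 on S is monochromatic.
For a fixed S, the K_5 on S has C(5, 2) = 10 edges. P[all 10 edges red] = (1/2)^10, and likewise for blue, so P[monochromatic] = 2·(1/2)^10 = 2^{1 − 10} = 1/512.
By linearity of expectation: E[X] = C(35, 5) · 2^{1 − 10} = 324632 · 1/512 = 40579/64.
Numerically: E[X] ≈ 634.047.

E[X] = C(35,5)·2^(1−C(5,2)) = 40579/64 ≈ 634.047.


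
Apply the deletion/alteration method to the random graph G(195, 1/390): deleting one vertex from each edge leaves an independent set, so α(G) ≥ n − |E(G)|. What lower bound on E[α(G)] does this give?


E[|E(G)|] = C(195, 2)·p = 18915 · (1/390) = 97/2.
E[α(G)] ≥ n − E[|E(G)|] = 195 − 97/2 = 293/2.
Numerically: ≈ 146.5000.
(This is only a lower bound; the true E[α(G)] may be larger.)

E[α(G)] ≥ 293/2 ≈ 146.5000.


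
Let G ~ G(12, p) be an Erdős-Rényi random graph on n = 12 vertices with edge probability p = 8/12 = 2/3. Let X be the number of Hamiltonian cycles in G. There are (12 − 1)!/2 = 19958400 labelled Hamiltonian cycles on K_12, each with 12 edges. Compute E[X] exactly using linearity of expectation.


K_12 has (12 − 1)!/2 = 19958400 labelled Hamiltonian cycles.
For each such Hamiltonian cycle H, let X_H = 1 if all 12 edges of H are present in G. Then P[X_H = 1] = p^{12} = (2/3)^{12} = 4096/531441.
By linearity: E[X] = Σ_H E[X_H] = 19958400 · p^{12} = 19958400 · 4096/531441 = 1009254400/6561.
Numerically: E[X] ≈ 153826.

E[X] = 19958400 · (2/3)^{12} = 1009254400/6561 ≈ 153826.


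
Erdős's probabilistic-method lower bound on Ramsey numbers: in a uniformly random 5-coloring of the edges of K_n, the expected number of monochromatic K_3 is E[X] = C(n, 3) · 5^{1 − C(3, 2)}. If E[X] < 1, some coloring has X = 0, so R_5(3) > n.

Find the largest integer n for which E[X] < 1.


We need C(n, 3) · 5^{1 − 3} < 1, i.e. C(n, 3) < 5^{3 − 1} = 25.
Check values of n near the boundary:
  n = 3: C(3, 3) = 1; 1 < 25? YES
  n = 4: C(4, 3) = 4; 4 < 25? YES
  n = 5: C(5, 3) = 10; 10 < 25? YES
  n = 6: C(6, 3) = 20; 20 < 25? YES
  n = 7: C(7, 3) = 35; 35 < 25? NO
The largest n with C(n, 3) < 25 is n = 6 (where E[X] = 4/5 ≈ 0.8000). Hence R_5(3) > 6, i.e. R_5(3) ≥ 7.

Largest n = 6; hence R_5(3) > 6.


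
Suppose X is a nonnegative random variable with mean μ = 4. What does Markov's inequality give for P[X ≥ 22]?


μ = E[X] = 4, a = 22.
Markov: P[X ≥ 22] ≤ μ/a = (4)/22 = 2/11.
Numerically: ≈ 0.182.
(Since a = 22 > μ = 4.000, the bound 2/11 is < 1 and informative.)

P[X ≥ 22] ≤ 2/11 ≈ 0.182.


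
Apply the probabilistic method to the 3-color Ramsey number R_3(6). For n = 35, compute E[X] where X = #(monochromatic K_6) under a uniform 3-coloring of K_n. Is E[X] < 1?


E[X] = C(35, 6) · 3^{1 − 15} = 1623160 · 3^{−14} = 1623160/4782969.
As a reduced fraction: E[X] = 1623160/4782969 ≈ 0.339362.
Is E[X] < 1? YES.
Since E[X] < 1, there exists a 3-coloring of K_{35} with no monochromatic K_6; hence R_3(6) > 35.

E[X] = 1623160/4782969 ≈ 0.339362; E[X] < 1, so R_3(6) > 35.


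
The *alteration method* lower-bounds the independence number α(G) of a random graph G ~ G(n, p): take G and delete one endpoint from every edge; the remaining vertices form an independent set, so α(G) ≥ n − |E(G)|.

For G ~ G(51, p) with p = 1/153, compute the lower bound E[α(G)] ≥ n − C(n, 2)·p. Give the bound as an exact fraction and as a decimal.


E[|E(G)|] = C(51, 2)·p = 1275 · (1/153) = 25/3.
E[α(G)] ≥ n − E[|E(G)|] = 51 − 25/3 = 128/3.
Numerically: ≈ 42.666667.
(This is only a lower bound; the true E[α(G)] may be larger.)

E[α(G)] ≥ 128/3 ≈ 42.666667.


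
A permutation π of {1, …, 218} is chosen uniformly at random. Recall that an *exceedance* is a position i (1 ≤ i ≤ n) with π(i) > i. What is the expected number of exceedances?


Write X = Σ_{i=1}^{218} X_i, where X_i = 1_{π(i) > i}.
For each fixed i, π(i) is uniform over {1, …, 218} (marginal of a uniform permutation), so P[π(i) > i] = (n − i)/n. Summing: Σ_{i=1}^{218} (n − i)/n = (0 + 1 + … + 217)/218 = 218(218 − 1)/(2·218) = (218 − 1)/2.
Hence E[X] = Σ_{i=1}^{218} (218 − i)/218 = 217/2 ≈ 108.50000.

E[X] = 217/2 = 108.50000.


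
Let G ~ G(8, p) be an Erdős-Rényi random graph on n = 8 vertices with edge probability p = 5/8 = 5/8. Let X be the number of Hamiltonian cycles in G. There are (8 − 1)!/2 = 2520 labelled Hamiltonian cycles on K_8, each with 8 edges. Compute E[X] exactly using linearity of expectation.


K_8 has (8 − 1)!/2 = 2520 labelled Hamiltonian cycles.
For each such Hamiltonian cycle H, let X_H = 1 if all 8 edges of H are present in G. Then P[X_H = 1] = p^{8} = (5/8)^{8} = 390625/16777216.
By linearity of expectation: E[X] = Σ_H E[X_H] = 2520 · p^{8} = 2520 · 390625/16777216 = 123046875/2097152.
Numerically: E[X] ≈ 58.7.

E[X] = 2520 · (5/8)^{8} = 123046875/2097152 ≈ 58.7.


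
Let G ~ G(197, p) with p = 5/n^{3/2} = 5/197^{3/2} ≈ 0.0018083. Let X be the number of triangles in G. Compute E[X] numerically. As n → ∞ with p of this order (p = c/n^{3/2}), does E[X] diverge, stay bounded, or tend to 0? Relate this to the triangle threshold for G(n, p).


Number of potential triangles: C(197, 3) = 1254890.
Each occurs with probability p³ ≈ (0.0018083)³ ≈ 5.91305604e-09.
By linearity: E[X] = C(197, 3)·p³ ≈ 1254890 · 5.91305604e-09 ≈ 0.007420.
Since α = 3/2 > 1, p = c/n^{3/2} = o(1/n) is below the triangle threshold p ~ 1/n. Asymptotically E[X] ~ (c³/6)·n^{3(1−α)} = (5³/6)·n^{-1.5} → 0, so by Markov's inequality G has no triangles w.h.p.

E[X] ≈ 0.007420; in regime p = Θ(1/n^{3/2}) E[X] tends to 0 (below the triangle threshold p ~ 1/n).


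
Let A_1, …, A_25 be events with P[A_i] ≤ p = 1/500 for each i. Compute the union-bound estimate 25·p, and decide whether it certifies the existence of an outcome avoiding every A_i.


Union bound: P[∪_{i=1}^{25} A_i] ≤ Σ_i P[A_i] ≤ 25·p = 25·(1/500) = 1/20.
Numerically: 1/20 ≈ 0.050000.
Is 1/20 < 1? YES.
Since P[∪ A_i] ≤ 1/20 < 1, the complement has P[∩ A_i^c] ≥ 1 − 1/20 = 19/20 > 0, so some outcome avoids every A_i.

25·p = 1/20 ≈ 0.050000; existence CERTIFIED by the union bound.


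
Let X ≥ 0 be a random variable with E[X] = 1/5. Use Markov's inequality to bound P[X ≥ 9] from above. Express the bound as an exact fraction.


μ = E[X] = 1/5, a = 9.
Markov: P[X ≥ 9] ≤ μ/a = (1/5)/9 = 1/45.
Numerically: ≈ 0.02222.
(Since a = 9 > μ = 0.20000, the bound 1/45 is < 1 and informative.)

P[X ≥ 9] ≤ 1/45 ≈ 0.02222.


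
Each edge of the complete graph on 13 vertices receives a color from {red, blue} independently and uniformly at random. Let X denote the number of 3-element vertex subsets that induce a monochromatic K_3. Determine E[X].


Let X = Σ_S X_S over the C(13, 3) = 286 subsets S of size 3, where X_S = 1 if the K_3 on S is monochromatic.
For a fixed S, the K_3 on S has C(3, 2) = 3 edges. P[all 3 edges red] = (1/2)^3, and likewise for blue, so P[monochromatic] = 2·(1/2)^3 = 2^{1 − 3} = 1/4.
By linearity of expectation: E[X] = C(13, 3) · 2^{1 − 3} = 286 · 1/4 = 143/2.
Numerically: E[X] ≈ 71.5000.

E[X] = C(13,3)·2^(1−C(3,2)) = 143/2 ≈ 71.5000.


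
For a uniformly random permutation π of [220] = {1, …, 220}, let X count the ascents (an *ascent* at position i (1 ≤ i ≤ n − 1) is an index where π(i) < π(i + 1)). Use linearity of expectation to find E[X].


Write X = Σ X_I over i = 1, …, 219, with X_I the indicator of one ascent.
There are 219 indicators.
For each fixed i, the pair (π(i), π(i+1)) is a uniformly random ordered pair of distinct values from {1, …, 220}; by symmetry P[π(i) < π(i+1)] = 1/2.
By linearity: E[X] = 219 · (1/2) = (220 − 1) · (1/2) = 219/2 ≈ 109.5000.

E[X] = 219/2 = 109.5000.


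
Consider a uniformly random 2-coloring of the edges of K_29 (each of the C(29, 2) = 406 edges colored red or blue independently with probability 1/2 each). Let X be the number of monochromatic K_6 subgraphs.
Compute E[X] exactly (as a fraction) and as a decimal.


Let X = Σ_S X_S over the C(29, 6) = 475020 subsets S of size 6, where X_S = 1 if the K_6 on S is monochromatic.
For a fixed S, the K_6 on S has C(6, 2) = 15 edges. P[all 15 edges red] = (1/2)^15, and likewise for blue, so P[monochromatic] = 2·(1/2)^15 = 2^{1 − 15} = 1/16384.
Summing: E[X] = C(29, 6) · 2^{1 − 15} = 475020 · 1/16384 = 118755/4096.
Numerically: E[X] ≈ 28.992920.

E[X] = C(29,6)·2^(1−C(6,2)) = 118755/4096 ≈ 28.992920.


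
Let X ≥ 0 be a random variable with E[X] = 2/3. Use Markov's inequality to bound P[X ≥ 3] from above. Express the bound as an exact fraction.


μ = E[X] = 2/3, a = 3.
Markov: P[X ≥ 3] ≤ μ/a = (2/3)/3 = 2/9.
Numerically: ≈ 0.222222.
(Since a = 3 > μ = 0.666667, the bound 2/9 is < 1 and informative.)

P[X ≥ 3] ≤ 2/9 ≈ 0.222222.


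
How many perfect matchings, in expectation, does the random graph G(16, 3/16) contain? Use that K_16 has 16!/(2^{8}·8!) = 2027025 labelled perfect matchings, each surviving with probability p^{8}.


K_16 has 16!/(2^{8}·8!) = 2027025 labelled perfect matchings.
For each such perfect matching H, let X_H = 1 if all 8 edges of H are present in G. Then P[X_H = 1] = p^{8} = (3/16)^{8} = 6561/4294967296.
Summing the indicators: E[X] = Σ_H E[X_H] = 2027025 · p^{8} = 2027025 · 6561/4294967296 = 13299311025/4294967296.
Numerically: E[X] ≈ 3.096.

E[X] = 2027025 · (3/16)^{8} = 13299311025/4294967296 ≈ 3.096.


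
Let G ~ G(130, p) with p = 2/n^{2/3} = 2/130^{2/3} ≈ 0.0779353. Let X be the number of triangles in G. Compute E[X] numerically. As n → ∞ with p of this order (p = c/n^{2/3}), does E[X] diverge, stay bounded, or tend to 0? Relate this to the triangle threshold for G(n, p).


Number of potential triangles: C(130, 3) = 357760.
Each occurs with probability p³ ≈ (0.0779353)³ ≈ 4.73372781e-04.
By linearity: E[X] = C(130, 3)·p³ ≈ 357760 · 4.73372781e-04 ≈ 169.353846.
Since α = 2/3 < 1, p = c/n^{2/3} ≫ 1/n is above the triangle threshold p ~ 1/n. Asymptotically E[X] ~ (c³/6)·n^{3(1−α)} = (2³/6)·n^{1} → ∞; triangles are abundant w.h.p.

E[X] ≈ 169.353846; in regime p = Θ(1/n^{2/3}) E[X] diverges (above the triangle threshold p ~ 1/n).


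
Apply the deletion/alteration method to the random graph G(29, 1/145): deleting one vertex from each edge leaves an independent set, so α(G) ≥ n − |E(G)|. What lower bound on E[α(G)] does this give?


E[|E(G)|] = C(29, 2)·p = 406 · (1/145) = 14/5.
E[α(G)] ≥ n − E[|E(G)|] = 29 − 14/5 = 131/5.
Numerically: ≈ 26.2000.
(This is only a lower bound; the true E[α(G)] may be larger.)

E[α(G)] ≥ 131/5 ≈ 26.2000.


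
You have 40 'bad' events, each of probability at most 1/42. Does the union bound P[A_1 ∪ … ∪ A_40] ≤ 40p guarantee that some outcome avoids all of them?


Union bound: P[∪_{i=1}^{40} A_i] ≤ Σ_i P[A_i] ≤ 40·p = 40·(1/42) = 20/21.
Numerically: 20/21 ≈ 0.952381.
Is 20/21 < 1? YES.
Since P[∪ A_i] ≤ 20/21 < 1, the complement has P[∩ A_i^c] ≥ 1 − 20/21 = 1/21 > 0, so some outcome avoids every A_i.

40·p = 20/21 ≈ 0.952381; existence CERTIFIED by the union bound.


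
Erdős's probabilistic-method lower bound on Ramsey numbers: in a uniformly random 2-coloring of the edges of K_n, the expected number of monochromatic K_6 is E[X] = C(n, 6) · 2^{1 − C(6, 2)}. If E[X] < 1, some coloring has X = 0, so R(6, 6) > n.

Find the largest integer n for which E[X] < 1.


We need C(n, 6) · 2^{1 − 15} < 1, i.e. C(n, 6) < 2^{15 − 1} = 16384.
Check values of n near the boundary:
  n = 15: C(15, 6) = 5005; 5005 < 16384? YES
  n = 16: C(16, 6) = 8008; 8008 < 16384? YES
  n = 17: C(17, 6) = 12376; 12376 < 16384? YES
  n = 18: C(18, 6) = 18564; 18564 < 16384? NO
  n = 19: C(19, 6) = 27132; 27132 < 16384? NO
  n = 20: C(20, 6) = 38760; 38760 < 16384? NO
The largest n with C(n, 6) < 16384 is n = 17 (where E[X] = 1547/2048 ≈ 0.7553711). Hence R(6, 6) > 17, i.e. R(6, 6) ≥ 18.

Largest n = 17; hence R(6, 6) > 17.


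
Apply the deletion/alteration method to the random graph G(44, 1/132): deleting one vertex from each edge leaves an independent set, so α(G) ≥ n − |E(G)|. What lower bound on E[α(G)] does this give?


E[|E(G)|] = C(44, 2)·p = 946 · (1/132) = 43/6.
E[α(G)] ≥ n − E[|E(G)|] = 44 − 43/6 = 221/6.
Numerically: ≈ 36.83333.
(This is only a lower bound; the true E[α(G)] may be larger.)

E[α(G)] ≥ 221/6 ≈ 36.83333.


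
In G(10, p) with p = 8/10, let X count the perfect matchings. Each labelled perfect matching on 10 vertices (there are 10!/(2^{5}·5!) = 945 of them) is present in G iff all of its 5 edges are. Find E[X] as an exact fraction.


K_10 has 10!/(2^{5}·5!) = 945 labelled perfect matchings.
For each such perfect matching H, let X_H = 1 if all 5 edges of H are present in G. Then P[X_H = 1] = p^{5} = (4/5)^{5} = 1024/3125.
By linearity of expectation: E[X] = Σ_H E[X_H] = 945 · p^{5} = 945 · 1024/3125 = 193536/625.
Numerically: E[X] ≈ 309.658.

E[X] = 945 · (4/5)^{5} = 193536/625 ≈ 309.658.


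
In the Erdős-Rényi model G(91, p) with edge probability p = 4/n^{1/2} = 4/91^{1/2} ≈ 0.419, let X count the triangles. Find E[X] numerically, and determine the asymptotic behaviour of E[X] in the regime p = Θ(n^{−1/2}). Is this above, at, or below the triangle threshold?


Number of potential triangles: C(91, 3) = 121485.
Each occurs with probability p³ ≈ (0.419)³ ≈ 7.37255e-02.
By linearity: E[X] = C(91, 3)·p³ ≈ 121485 · 7.37255e-02 ≈ 8956.546.
Since α = 1/2 < 1, p = c/n^{1/2} ≫ 1/n is above the triangle threshold p ~ 1/n. Asymptotically E[X] ~ (c³/6)·n^{3(1−α)} = (4³/6)·n^{1.5} → ∞; triangles are abundant w.h.p.

E[X] ≈ 8956.546; in regime p = Θ(1/n^{1/2}) E[X] diverges (above the triangle threshold p ~ 1/n).


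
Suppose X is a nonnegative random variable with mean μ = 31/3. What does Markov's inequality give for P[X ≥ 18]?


μ = E[X] = 31/3, a = 18.
Markov: P[X ≥ 18] ≤ μ/a = (31/3)/18 = 31/54.
Numerically: ≈ 0.57407.
(Since a = 18 > μ = 10.33333, the bound 31/54 is < 1 and informative.)

P[X ≥ 18] ≤ 31/54 ≈ 0.57407.


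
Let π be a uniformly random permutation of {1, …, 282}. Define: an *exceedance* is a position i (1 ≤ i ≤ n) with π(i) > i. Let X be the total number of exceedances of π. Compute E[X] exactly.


Write X = Σ_{i=1}^{282} X_i, where X_i = 1_{π(i) > i}.
For each fixed i, π(i) is uniform over {1, …, 282} (marginal of a uniform permutation), so P[π(i) > i] = (n − i)/n. Summing: Σ_{i=1}^{282} (n − i)/n = (0 + 1 + … + 281)/282 = 282(282 − 1)/(2·282) = (282 − 1)/2.
Hence E[X] = Σ_{i=1}^{282} (282 − i)/282 = 281/2 ≈ 140.50000.

E[X] = 281/2 = 140.50000.


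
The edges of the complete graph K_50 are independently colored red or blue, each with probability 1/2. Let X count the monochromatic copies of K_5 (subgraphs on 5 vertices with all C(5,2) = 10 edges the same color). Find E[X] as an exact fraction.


Let X = Σ_S X_S over the C(50, 5) = 2118760 subsets S of size 5, where X_S = 1 if the K_5 on S is monochromatic.
For a fixed S, the K_5 on S has C(5, 2) = 10 edges. P[all 10 edges red] = (1/2)^10, and likewise for blue, so P[monochromatic] = 2·(1/2)^10 = 2^{1 − 10} = 1/512.
By linearity: E[X] = C(50, 5) · 2^{1 − 10} = 2118760 · 1/512 = 264845/64.
Numerically: E[X] ≈ 4138.20312.

E[X] = C(50,5)·2^(1−C(5,2)) = 264845/64 ≈ 4138.20312.


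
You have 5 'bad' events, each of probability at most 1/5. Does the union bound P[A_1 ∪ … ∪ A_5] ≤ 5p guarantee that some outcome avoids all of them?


Union bound: P[∪_{i=1}^{5} A_i] ≤ Σ_i P[A_i] ≤ 5·p = 5·(1/5) = 1.
Numerically: 1 ≈ 1.000.
Is 1 < 1? NO.
Since the bound 1 is ≥ 1, the union bound is uninformative here; it does NOT by itself certify existence.

5·p = 1 ≈ 1.000; existence NOT certified by the union bound.


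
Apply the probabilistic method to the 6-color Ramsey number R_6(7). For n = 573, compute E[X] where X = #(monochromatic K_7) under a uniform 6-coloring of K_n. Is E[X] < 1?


E[X] = C(573, 7) · 6^{1 − 21} = 3878597732564412 · 6^{−20} = 3878597732564412/3656158440062976.
As a reduced fraction: E[X] = 11970980656063/11284439629824 ≈ 1.0608396.
Is E[X] < 1? NO.
Since E[X] ≥ 1, the first-moment bound is inconclusive at n = 573; it does NOT by itself certify R_6(7) > 573.

E[X] = 11970980656063/11284439629824 ≈ 1.0608396; E[X] ≥ 1; first-moment method inconclusive here.


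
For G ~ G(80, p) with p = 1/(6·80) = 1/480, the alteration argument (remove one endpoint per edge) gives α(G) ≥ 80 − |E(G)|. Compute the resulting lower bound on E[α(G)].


E[|E(G)|] = C(80, 2)·p = 3160 · (1/480) = 79/12.
E[α(G)] ≥ n − E[|E(G)|] = 80 − 79/12 = 881/12.
Numerically: ≈ 73.417.
(This is only a lower bound; the true E[α(G)] may be larger.)

E[α(G)] ≥ 881/12 ≈ 73.417.


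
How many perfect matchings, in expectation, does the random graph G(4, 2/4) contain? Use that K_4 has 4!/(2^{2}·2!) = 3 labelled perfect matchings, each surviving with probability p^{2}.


K_4 has 4!/(2^{2}·2!) = 3 labelled perfect matchings.
For each such perfect matching H, let X_H = 1 if all 2 edges of H are present in G. Then P[X_H = 1] = p^{2} = (1/2)^{2} = 1/4.
Summing the indicators: E[X] = Σ_H E[X_H] = 3 · p^{2} = 3 · 1/4 = 3/4.
Numerically: E[X] ≈ 0.75.

E[X] = 3 · (1/2)^{2} = 3/4 ≈ 0.75.


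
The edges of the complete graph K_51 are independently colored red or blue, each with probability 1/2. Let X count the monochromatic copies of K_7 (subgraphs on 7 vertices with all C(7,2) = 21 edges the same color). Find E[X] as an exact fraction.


Let X = Σ_S X_S over the C(51, 7) = 115775100 subsets S of size 7, where X_S = 1 if the K_7 on S is monochromatic.
For a fixed S, the K_7 on S has C(7, 2) = 21 edges. P[all 21 edges red] = (1/2)^21, and likewise for blue, so P[monochromatic] = 2·(1/2)^21 = 2^{1 − 21} = 1/1048576.
By linearity: E[X] = C(51, 7) · 2^{1 − 21} = 115775100 · 1/1048576 = 28943775/262144.
Numerically: E[X] ≈ 110.411739.

E[X] = C(51,7)·2^(1−C(7,2)) = 28943775/262144 ≈ 110.411739.


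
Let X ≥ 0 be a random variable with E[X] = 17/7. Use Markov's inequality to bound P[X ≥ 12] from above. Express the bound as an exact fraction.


μ = E[X] = 17/7, a = 12.
Markov: P[X ≥ 12] ≤ μ/a = (17/7)/12 = 17/84.
Numerically: ≈ 0.2024.
(Since a = 12 > μ = 2.4286, the bound 17/84 is < 1 and informative.)

P[X ≥ 12] ≤ 17/84 ≈ 0.2024.


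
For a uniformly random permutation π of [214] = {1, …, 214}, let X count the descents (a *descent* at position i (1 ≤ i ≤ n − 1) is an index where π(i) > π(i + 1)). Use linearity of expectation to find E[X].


Write X = Σ X_I over i = 1, …, 213, with X_I the indicator of one descent.
There are 213 indicators.
For each fixed i, the pair (π(i), π(i+1)) is a uniformly random ordered pair of distinct values from {1, …, 214}; by symmetry P[π(i) > π(i+1)] = 1/2.
By linearity: E[X] = 213 · (1/2) = (214 − 1) · (1/2) = 213/2 ≈ 106.500.

E[X] = 213/2 = 106.500.


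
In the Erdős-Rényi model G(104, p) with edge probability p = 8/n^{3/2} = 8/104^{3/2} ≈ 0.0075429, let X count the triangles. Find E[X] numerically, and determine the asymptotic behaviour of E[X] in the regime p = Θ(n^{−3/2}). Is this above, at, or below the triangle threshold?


Number of potential triangles: C(104, 3) = 182104.
Each occurs with probability p³ ≈ (0.0075429)³ ≈ 4.2916069e-07.
By linearity: E[X] = C(104, 3)·p³ ≈ 182104 · 4.2916069e-07 ≈ 0.07815.
Since α = 3/2 > 1, p = c/n^{3/2} = o(1/n) is below the triangle threshold p ~ 1/n. Asymptotically E[X] ~ (c³/6)·n^{3(1−α)} = (8³/6)·n^{-1.5} → 0, so by Markov's inequality G has no triangles w.h.p.

E[X] ≈ 0.07815; in regime p = Θ(1/n^{3/2}) E[X] tends to 0 (below the triangle threshold p ~ 1/n).


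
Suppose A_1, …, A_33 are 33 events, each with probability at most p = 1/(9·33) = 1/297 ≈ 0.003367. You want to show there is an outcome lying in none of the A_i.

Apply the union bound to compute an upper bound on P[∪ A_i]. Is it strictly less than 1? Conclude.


Union bound: P[∪_{i=1}^{33} A_i] ≤ Σ_i P[A_i] ≤ 33·p = 33·(1/297) = 1/9.
Numerically: 1/9 ≈ 0.111111.
Is 1/9 < 1? YES.
Since P[∪ A_i] ≤ 1/9 < 1, the complement has P[∩ A_i^c] ≥ 1 − 1/9 = 8/9 > 0, so some outcome avoids every A_i.

33·p = 1/9 ≈ 0.111111; existence CERTIFIED by the union bound.


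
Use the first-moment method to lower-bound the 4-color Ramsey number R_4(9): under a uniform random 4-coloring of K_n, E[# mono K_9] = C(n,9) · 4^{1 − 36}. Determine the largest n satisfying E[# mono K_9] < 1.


We need C(n, 9) · 4^{1 − 36} < 1, i.e. C(n, 9) < 4^{36 − 1} = 1180591620717411303424.
Check values of n near the boundary:
  n = 909: C(909, 9) = 1122169012923711463931; 1122169012923711463931 < 1180591620717411303424? YES
  n = 910: C(910, 9) = 1133378248346922788210; 1133378248346922788210 < 1180591620717411303424? YES
  n = 911: C(911, 9) = 1144686900492291197405; 1144686900492291197405 < 1180591620717411303424? YES
  n = 912: C(912, 9) = 1156095740032081475120; 1156095740032081475120 < 1180591620717411303424? YES
  n = 913: C(913, 9) = 1167605542753639808390; 1167605542753639808390 < 1180591620717411303424? YES
  n = 914: C(914, 9) = 1179217089587653905932; 1179217089587653905932 < 1180591620717411303424? YES
  n = 915: C(915, 9) = 1190931166636537885130; 1190931166636537885130 < 1180591620717411303424? NO
  n = 916: C(916, 9) = 1202748565202942340440; 1202748565202942340440 < 1180591620717411303424? NO
  n = 917: C(917, 9) = 1214670081818390006810; 1214670081818390006810 < 1180591620717411303424? NO
The largest n with C(n, 9) < 1180591620717411303424 is n = 914 (where E[X] = 294804272396913476483/295147905179352825856 ≈ 0.998836). Hence R_4(9) > 914, i.e. R_4(9) ≥ 915.

Largest n = 914; hence R_4(9) > 914.


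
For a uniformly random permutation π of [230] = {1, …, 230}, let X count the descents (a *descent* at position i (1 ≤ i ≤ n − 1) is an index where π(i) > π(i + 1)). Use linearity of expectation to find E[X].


Write X = Σ X_I over i = 1, …, 229, with X_I the indicator of one descent.
There are 229 indicators.
For each fixed i, the pair (π(i), π(i+1)) is a uniformly random ordered pair of distinct values from {1, …, 230}; by symmetry P[π(i) > π(i+1)] = 1/2.
By linearity: E[X] = 229 · (1/2) = (230 − 1) · (1/2) = 229/2 ≈ 114.50000.

E[X] = 229/2 = 114.50000.


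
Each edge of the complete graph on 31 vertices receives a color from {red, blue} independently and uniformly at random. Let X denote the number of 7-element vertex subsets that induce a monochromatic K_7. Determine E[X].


Let X = Σ_S X_S over the C(31, 7) = 2629575 subsets S of size 7, where X_S = 1 if the K_7 on S is monochromatic.
For a fixed S, the K_7 on S has C(7, 2) = 21 edges. P[all 21 edges red] = (1/2)^21, and likewise for blue, so P[monochromatic] = 2·(1/2)^21 = 2^{1 − 21} = 1/1048576.
Summing: E[X] = C(31, 7) · 2^{1 − 21} = 2629575 · 1/1048576 = 2629575/1048576.
Numerically: E[X] ≈ 2.508.

E[X] = C(31,7)·2^(1−C(7,2)) = 2629575/1048576 ≈ 2.508.


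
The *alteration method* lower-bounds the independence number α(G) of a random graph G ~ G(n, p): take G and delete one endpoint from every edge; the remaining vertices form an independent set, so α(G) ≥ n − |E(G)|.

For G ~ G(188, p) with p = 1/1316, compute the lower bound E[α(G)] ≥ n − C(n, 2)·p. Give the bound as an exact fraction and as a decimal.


E[|E(G)|] = C(188, 2)·p = 17578 · (1/1316) = 187/14.
E[α(G)] ≥ n − E[|E(G)|] = 188 − 187/14 = 2445/14.
Numerically: ≈ 174.6429.
(This is only a lower bound; the true E[α(G)] may be larger.)

E[α(G)] ≥ 2445/14 ≈ 174.6429.


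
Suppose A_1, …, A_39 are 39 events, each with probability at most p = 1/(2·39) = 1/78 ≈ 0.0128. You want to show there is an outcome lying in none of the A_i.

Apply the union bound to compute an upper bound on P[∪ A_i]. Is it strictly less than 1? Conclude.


Union bound: P[∪_{i=1}^{39} A_i] ≤ Σ_i P[A_i] ≤ 39·p = 39·(1/78) = 1/2.
Numerically: 1/2 ≈ 0.5000.
Is 1/2 < 1? YES.
Since P[∪ A_i] ≤ 1/2 < 1, the complement has P[∩ A_i^c] ≥ 1 − 1/2 = 1/2 > 0, so some outcome avoids every A_i.

39·p = 1/2 ≈ 0.5000; existence CERTIFIED by the union bound.


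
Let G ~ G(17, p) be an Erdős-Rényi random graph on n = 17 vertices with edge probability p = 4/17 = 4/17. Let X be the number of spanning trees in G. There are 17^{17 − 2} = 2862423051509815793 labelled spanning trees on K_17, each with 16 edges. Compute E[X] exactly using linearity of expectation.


K_17 has 17^{17 − 2} = 2862423051509815793 labelled spanning trees.
For each such spanning tree H, let X_H = 1 if all 16 edges of H are present in G. Then P[X_H = 1] = p^{16} = (4/17)^{16} = 4294967296/48661191875666868481.
Summing the indicators: E[X] = Σ_H E[X_H] = 2862423051509815793 · p^{16} = 2862423051509815793 · 4294967296/48661191875666868481 = 4294967296/17.
Numerically: E[X] ≈ 2.5265e+08.

E[X] = 2862423051509815793 · (4/17)^{16} = 4294967296/17 ≈ 2.5265e+08.


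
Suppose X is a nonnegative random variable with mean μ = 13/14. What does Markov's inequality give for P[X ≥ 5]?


μ = E[X] = 13/14, a = 5.
Markov: P[X ≥ 5] ≤ μ/a = (13/14)/5 = 13/70.
Numerically: ≈ 0.18571.
(Since a = 5 > μ = 0.92857, the bound 13/70 is < 1 and informative.)

P[X ≥ 5] ≤ 13/70 ≈ 0.18571.


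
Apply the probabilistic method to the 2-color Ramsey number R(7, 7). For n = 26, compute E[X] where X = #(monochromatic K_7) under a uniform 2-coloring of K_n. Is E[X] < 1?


E[X] = C(26, 7) · 2^{1 − 21} = 657800 · 2^{−20} = 657800/1048576.
As a reduced fraction: E[X] = 82225/131072 ≈ 0.627.
Is E[X] < 1? YES.
Since E[X] < 1, there exists a 2-coloring of K_{26} with no monochromatic K_7; hence R(7, 7) > 26.

E[X] = 82225/131072 ≈ 0.627; E[X] < 1, so R(7, 7) > 26.


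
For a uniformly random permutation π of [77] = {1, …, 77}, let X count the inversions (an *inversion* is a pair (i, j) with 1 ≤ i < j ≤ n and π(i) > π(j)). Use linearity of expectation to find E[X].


Write X = Σ X_I over the C(77, 2) = 2926 pairs i < j, with X_I the indicator of one inversion.
There are 2926 indicators.
For each fixed pair i < j, the values π(i) and π(j) are two distinct elements of {1, …, 77} in uniformly random order; by symmetry P[π(i) > π(j)] = 1/2.
By linearity: E[X] = 2926 · (1/2) = C(77, 2) · (1/2) = 2926/2 = 1463 ≈ 1463.000000.

E[X] = 1463 = 1463.000000.


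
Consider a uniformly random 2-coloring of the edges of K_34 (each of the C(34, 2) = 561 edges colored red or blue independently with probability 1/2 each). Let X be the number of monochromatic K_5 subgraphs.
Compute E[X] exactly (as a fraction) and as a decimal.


Let X = Σ_S X_S over the C(34, 5) = 278256 subsets S of size 5, where X_S = 1 if the K_5 on S is monochromatic.
For a fixed S, the K_5 on S has C(5, 2) = 10 edges. P[all 10 edges red] = (1/2)^10, and likewise for blue, so P[monochromatic] = 2·(1/2)^10 = 2^{1 − 10} = 1/512.
By linearity: E[X] = C(34, 5) · 2^{1 − 10} = 278256 · 1/512 = 17391/32.
Numerically: E[X] ≈ 543.4688.

E[X] = C(34,5)·2^(1−C(5,2)) = 17391/32 ≈ 543.4688.


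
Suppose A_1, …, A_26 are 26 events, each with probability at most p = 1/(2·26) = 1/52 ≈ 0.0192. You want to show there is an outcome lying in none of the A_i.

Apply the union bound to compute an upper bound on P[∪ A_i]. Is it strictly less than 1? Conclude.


Union bound: P[∪_{i=1}^{26} A_i] ≤ Σ_i P[A_i] ≤ 26·p = 26·(1/52) = 1/2.
Numerically: 1/2 ≈ 0.5000.
Is 1/2 < 1? YES.
Since P[∪ A_i] ≤ 1/2 < 1, the complement has P[∩ A_i^c] ≥ 1 − 1/2 = 1/2 > 0, so some outcome avoids every A_i.

26·p = 1/2 ≈ 0.5000; existence CERTIFIED by the union bound.


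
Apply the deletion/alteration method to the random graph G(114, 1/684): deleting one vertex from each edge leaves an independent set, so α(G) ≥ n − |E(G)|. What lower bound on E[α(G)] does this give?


E[|E(G)|] = C(114, 2)·p = 6441 · (1/684) = 113/12.
E[α(G)] ≥ n − E[|E(G)|] = 114 − 113/12 = 1255/12.
Numerically: ≈ 104.583333.
(This is only a lower bound; the true E[α(G)] may be larger.)

E[α(G)] ≥ 1255/12 ≈ 104.583333.


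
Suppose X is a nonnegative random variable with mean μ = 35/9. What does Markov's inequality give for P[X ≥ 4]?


μ = E[X] = 35/9, a = 4.
Markov: P[X ≥ 4] ≤ μ/a = (35/9)/4 = 35/36.
Numerically: ≈ 0.97222.
(Since a = 4 > μ = 3.88889, the bound 35/36 is < 1 and informative.)

P[X ≥ 4] ≤ 35/36 ≈ 0.97222.


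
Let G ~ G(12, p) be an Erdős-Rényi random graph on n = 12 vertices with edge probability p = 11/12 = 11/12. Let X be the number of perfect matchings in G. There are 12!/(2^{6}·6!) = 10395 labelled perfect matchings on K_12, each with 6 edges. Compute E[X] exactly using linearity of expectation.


K_12 has 12!/(2^{6}·6!) = 10395 labelled perfect matchings.
For each such perfect matching H, let X_H = 1 if all 6 edges of H are present in G. Then P[X_H = 1] = p^{6} = (11/12)^{6} = 1771561/2985984.
Summing the indicators: E[X] = Σ_H E[X_H] = 10395 · p^{6} = 10395 · 1771561/2985984 = 682050985/110592.
Numerically: E[X] ≈ 6.17e+03.

E[X] = 10395 · (11/12)^{6} = 682050985/110592 ≈ 6.17e+03.


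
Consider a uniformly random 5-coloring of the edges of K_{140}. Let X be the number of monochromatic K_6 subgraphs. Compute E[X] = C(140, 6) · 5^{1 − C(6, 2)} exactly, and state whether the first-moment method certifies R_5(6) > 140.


E[X] = C(140, 6) · 5^{1 − 15} = 9381724380 · 5^{−14} = 9381724380/6103515625.
As a reduced fraction: E[X] = 1876344876/1220703125 ≈ 1.537102.
Is E[X] < 1? NO.
Since E[X] ≥ 1, the first-moment bound is inconclusive at n = 140; it does NOT by itself certify R_5(6) > 140.

E[X] = 1876344876/1220703125 ≈ 1.537102; E[X] ≥ 1; first-moment method inconclusive here.
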